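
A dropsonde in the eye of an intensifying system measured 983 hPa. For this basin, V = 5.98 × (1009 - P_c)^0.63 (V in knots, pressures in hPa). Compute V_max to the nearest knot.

ΔP = 1009 − 983 = 26 hPa.
26^0.63 ≈ 7.788.
V ≈ 5.98 × 7.788 ≈ 46.6 kt.

47 kt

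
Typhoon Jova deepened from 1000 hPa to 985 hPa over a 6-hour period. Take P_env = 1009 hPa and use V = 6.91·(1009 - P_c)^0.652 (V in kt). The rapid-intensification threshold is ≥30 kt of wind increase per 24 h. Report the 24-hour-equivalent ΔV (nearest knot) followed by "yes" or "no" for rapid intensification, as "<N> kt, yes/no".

104 kt, yes

V₁: ΔP = 9, V ≈ 6.91 × 9^0.652 ≈ 28.95 kt.
V₂: ΔP = 24, V ≈ 6.91 × 24^0.652 ≈ 54.88 kt.
ΔV over 6 h = 25.93 kt → 24 h equivalent = 25.93 × 24/6 ≈ 103.72 kt.
104 kt ≥ 30 kt ⇒ rapid intensification.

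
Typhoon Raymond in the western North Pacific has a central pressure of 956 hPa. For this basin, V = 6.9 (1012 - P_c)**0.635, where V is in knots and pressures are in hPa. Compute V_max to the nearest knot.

89 kt

ΔP = 1012 − 956 = 56 hPa.
56^0.635 ≈ 12.885.
V ≈ 6.9 × 12.885 ≈ 88.9 kt.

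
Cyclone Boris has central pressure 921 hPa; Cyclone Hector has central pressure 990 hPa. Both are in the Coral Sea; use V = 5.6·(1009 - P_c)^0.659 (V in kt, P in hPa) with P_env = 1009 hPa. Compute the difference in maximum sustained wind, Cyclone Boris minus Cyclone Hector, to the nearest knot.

68 kt

Cyclone Boris: ΔP = 88; V ≈ 5.6 × 88^0.659 ≈ 107.05 kt.
Cyclone Hector: ΔP = 19; V ≈ 5.6 × 19^0.659 ≈ 38.98 kt.
Difference ≈ 107.05 − 38.98 = 68.07 → 68 kt.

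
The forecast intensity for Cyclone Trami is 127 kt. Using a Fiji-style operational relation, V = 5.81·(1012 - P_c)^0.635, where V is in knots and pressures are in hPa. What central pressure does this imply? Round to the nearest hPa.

ΔP = (V / 5.81)^(1/0.635) = (127/5.81)^1.575.
127/5.81 = 21.859; 21.859^1.575 ≈ 128.72 hPa.
P_c = 1012 − 128.72 = 883.28 ≈ 883 hPa.

883 hPa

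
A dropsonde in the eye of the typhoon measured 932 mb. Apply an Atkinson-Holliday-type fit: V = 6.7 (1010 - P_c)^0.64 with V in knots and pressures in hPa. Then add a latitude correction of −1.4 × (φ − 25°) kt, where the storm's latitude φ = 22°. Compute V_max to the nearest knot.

113 kt

ΔP = 1010 − 932 = 78 mb.
78^0.64 ≈ 16.253.
V ≈ 6.7 × 16.253 ≈ 108.9 kt.
Latitude correction: −1.4 × (22 − 25) = 4.2 kt.
Corrected V ≈ 113.1 kt → 113 kt.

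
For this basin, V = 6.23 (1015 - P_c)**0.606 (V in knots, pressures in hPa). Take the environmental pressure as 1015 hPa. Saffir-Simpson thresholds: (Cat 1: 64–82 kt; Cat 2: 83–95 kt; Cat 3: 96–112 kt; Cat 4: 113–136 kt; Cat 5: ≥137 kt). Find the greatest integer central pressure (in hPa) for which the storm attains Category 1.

Category 1 begins at V = 64 kt.
Required ΔP = (64/6.23)^(1/0.606) = 10.273^1.650 ≈ 46.72 hPa.
P_c ≤ 1015 − 46.72 = 968.28, so the highest integer P_c is 968 hPa.

968 hPa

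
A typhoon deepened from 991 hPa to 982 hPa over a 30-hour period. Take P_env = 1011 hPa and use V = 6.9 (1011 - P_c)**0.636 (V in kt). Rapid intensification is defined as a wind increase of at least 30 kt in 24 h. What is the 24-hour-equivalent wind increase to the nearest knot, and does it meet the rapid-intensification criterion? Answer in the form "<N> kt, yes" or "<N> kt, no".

V₁: ΔP = 20, V ≈ 6.9 × 20^0.636 ≈ 46.38 kt.
V₂: ΔP = 29, V ≈ 6.9 × 29^0.636 ≈ 58.74 kt.
ΔV over 30 h = 12.36 kt → 24 h equivalent = 12.36 × 24/30 ≈ 9.89 kt.
10 kt < 30 kt ⇒ not rapid intensification.

10 kt, no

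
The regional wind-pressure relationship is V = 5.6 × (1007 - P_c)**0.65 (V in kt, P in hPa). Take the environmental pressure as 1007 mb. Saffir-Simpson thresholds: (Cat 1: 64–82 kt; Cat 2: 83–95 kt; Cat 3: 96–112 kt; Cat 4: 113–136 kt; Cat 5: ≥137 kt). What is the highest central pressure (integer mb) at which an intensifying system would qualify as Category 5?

870 mb

Category 5 begins at V = 137 kt.
Required ΔP = (137/5.6)^(1/0.65) = 24.464^1.538 ≈ 136.84 mb.
P_c ≤ 1007 − 136.84 = 870.16, so the highest integer P_c is 870 mb.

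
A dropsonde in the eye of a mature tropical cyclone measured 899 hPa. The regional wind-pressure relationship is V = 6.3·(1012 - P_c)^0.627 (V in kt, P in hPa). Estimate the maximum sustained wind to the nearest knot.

ΔP = 1012 − 899 = 113 hPa.
113^0.627 ≈ 19.377.
V ≈ 6.3 × 19.377 ≈ 122.1 kt.

122 kt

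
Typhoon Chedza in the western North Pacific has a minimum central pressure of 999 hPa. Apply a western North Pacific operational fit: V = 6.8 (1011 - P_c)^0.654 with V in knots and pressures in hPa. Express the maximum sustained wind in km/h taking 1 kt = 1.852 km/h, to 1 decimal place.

64.0 km/h

ΔP = 1011 − 999 = 12 hPa.
V ≈ 6.8 × 12^0.654 = 6.8 × 5.079 ≈ 34.538 kt.
34.538 × 1.852 ≈ 63.96 km/h → 64.0 km/h.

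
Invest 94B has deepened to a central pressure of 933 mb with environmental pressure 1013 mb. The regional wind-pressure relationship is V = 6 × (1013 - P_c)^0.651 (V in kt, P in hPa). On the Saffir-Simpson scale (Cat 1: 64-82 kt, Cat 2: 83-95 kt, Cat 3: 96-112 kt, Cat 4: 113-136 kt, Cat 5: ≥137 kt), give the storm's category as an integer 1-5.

3

ΔP = 1013 − 933 = 80 mb.
V ≈ 6 × 80^0.651 = 6 × 17.33 ≈ 104 kt.
104 kt falls in the Category 3 band.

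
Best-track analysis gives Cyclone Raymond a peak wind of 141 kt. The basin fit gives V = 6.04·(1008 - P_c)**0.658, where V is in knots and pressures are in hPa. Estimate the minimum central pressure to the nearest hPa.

ΔP = (V / 6.04)^(1/0.658) = (141/6.04)^1.520.
141/6.04 = 23.344; 23.344^1.520 ≈ 120.03 hPa.
P_c = 1008 − 120.03 = 887.97 ≈ 888 hPa.

888 hPa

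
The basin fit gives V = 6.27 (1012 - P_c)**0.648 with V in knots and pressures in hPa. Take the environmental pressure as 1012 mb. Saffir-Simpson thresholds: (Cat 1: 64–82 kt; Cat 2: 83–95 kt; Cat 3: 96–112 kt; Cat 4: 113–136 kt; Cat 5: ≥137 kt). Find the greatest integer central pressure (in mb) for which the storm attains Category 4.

925 mb

Category 4 begins at V = 113 kt.
Required ΔP = (113/6.27)^(1/0.648) = 18.022^1.543 ≈ 86.69 mb.
P_c ≤ 1012 − 86.69 = 925.31, so the highest integer P_c is 925 mb.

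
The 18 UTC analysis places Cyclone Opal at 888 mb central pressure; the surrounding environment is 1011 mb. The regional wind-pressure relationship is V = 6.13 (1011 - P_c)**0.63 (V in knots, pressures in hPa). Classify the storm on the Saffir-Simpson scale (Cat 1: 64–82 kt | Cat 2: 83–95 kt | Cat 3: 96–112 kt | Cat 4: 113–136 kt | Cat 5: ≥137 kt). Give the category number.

4

ΔP = 1011 − 888 = 123 mb.
V ≈ 6.13 × 123^0.63 = 6.13 × 20.73 ≈ 127 kt.
127 kt falls in the Category 4 band.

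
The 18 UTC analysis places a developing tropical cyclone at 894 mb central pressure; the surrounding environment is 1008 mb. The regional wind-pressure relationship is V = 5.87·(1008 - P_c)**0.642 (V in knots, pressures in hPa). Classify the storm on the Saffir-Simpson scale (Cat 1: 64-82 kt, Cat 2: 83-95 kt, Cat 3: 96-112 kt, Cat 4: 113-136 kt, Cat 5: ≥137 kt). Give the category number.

ΔP = 1008 − 894 = 114 mb.
V ≈ 5.87 × 114^0.642 = 5.87 × 20.92 ≈ 123 kt.
123 kt falls in the Category 4 band.

4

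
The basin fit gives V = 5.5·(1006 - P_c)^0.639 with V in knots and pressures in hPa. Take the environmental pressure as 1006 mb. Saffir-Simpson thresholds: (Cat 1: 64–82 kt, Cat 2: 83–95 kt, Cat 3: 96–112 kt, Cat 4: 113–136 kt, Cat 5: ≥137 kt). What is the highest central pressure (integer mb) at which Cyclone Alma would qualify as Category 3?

Category 3 begins at V = 96 kt.
Required ΔP = (96/5.5)^(1/0.639) = 17.455^1.565 ≈ 87.80 mb.
P_c ≤ 1006 − 87.80 = 918.20, so the highest integer P_c is 918 mb.

918 mb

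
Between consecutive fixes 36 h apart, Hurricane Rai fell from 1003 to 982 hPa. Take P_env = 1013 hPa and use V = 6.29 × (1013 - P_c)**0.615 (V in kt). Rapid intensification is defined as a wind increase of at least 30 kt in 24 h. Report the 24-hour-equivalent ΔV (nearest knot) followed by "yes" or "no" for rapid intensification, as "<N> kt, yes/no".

17 kt, no

V₁: ΔP = 10, V ≈ 6.29 × 10^0.615 ≈ 25.92 kt.
V₂: ΔP = 31, V ≈ 6.29 × 31^0.615 ≈ 51.98 kt.
ΔV over 36 h = 26.06 kt → 24 h equivalent = 26.06 × 24/36 ≈ 17.37 kt.
17 kt < 30 kt ⇒ not rapid intensification.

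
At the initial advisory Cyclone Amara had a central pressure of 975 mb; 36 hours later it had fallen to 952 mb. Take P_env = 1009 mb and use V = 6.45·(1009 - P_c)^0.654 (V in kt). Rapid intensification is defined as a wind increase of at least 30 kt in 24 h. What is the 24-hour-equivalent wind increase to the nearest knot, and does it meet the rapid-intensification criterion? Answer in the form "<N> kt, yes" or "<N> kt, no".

17 kt, no

V₁: ΔP = 34, V ≈ 6.45 × 34^0.654 ≈ 64.74 kt.
V₂: ΔP = 57, V ≈ 6.45 × 57^0.654 ≈ 90.76 kt.
ΔV over 36 h = 26.02 kt → 24 h equivalent = 26.02 × 24/36 ≈ 17.35 kt.
17 kt < 30 kt ⇒ not rapid intensification.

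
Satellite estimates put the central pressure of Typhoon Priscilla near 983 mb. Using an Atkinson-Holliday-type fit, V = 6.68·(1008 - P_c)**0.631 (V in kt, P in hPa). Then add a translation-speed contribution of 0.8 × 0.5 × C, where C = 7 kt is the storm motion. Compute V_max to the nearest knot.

54 kt

ΔP = 1008 − 983 = 25 mb.
25^0.631 ≈ 7.623.
V ≈ 6.68 × 7.623 ≈ 50.9 kt.
Translation term: 0.8 × 0.5 × 7 = 2.8 kt.
Corrected V ≈ 53.7 kt → 54 kt.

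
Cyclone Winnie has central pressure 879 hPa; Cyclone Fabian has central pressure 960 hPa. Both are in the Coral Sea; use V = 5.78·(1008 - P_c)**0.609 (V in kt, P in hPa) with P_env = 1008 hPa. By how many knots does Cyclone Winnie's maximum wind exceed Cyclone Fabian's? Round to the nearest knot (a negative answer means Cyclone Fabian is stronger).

50 kt

Cyclone Winnie: ΔP = 129; V ≈ 5.78 × 129^0.609 ≈ 111.50 kt.
Cyclone Fabian: ΔP = 48; V ≈ 5.78 × 48^0.609 ≈ 61.07 kt.
Difference ≈ 111.50 − 61.07 = 50.43 → 50 kt.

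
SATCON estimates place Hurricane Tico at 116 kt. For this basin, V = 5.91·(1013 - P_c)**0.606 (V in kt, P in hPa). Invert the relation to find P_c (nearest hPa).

877 hPa

ΔP = (V / 5.91)^(1/0.606) = (116/5.91)^1.650.
116/5.91 = 19.628; 19.628^1.650 ≈ 135.97 hPa.
P_c = 1013 − 135.97 = 877.03 ≈ 877 hPa.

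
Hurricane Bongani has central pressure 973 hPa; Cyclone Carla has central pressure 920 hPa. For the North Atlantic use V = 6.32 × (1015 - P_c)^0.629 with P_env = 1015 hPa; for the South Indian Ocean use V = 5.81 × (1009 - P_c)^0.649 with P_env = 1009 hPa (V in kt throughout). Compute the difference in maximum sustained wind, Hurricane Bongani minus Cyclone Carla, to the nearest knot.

-41 kt

Hurricane Bongani: ΔP = 42; V ≈ 6.32 × 42^0.629 ≈ 66.33 kt.
Cyclone Carla: ΔP = 89; V ≈ 5.81 × 89^0.649 ≈ 106.99 kt.
Difference ≈ 66.33 − 106.99 = -40.66 → -41 kt.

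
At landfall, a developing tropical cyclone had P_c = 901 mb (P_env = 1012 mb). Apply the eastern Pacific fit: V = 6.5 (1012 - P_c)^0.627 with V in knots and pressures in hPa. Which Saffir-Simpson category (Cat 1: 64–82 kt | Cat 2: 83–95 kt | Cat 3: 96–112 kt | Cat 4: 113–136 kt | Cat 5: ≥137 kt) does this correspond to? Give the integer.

ΔP = 1012 − 901 = 111 mb.
V ≈ 6.5 × 111^0.627 = 6.5 × 19.16 ≈ 125 kt.
125 kt falls in the Category 4 band.

4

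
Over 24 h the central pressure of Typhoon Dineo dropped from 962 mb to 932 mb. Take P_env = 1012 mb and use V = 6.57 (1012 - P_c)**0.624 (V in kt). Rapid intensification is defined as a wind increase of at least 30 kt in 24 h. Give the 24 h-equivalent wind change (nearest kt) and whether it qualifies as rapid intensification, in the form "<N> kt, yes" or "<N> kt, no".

26 kt, no

V₁: ΔP = 50, V ≈ 6.57 × 50^0.624 ≈ 75.46 kt.
V₂: ΔP = 80, V ≈ 6.57 × 80^0.624 ≈ 101.18 kt.
ΔV over 24 h = 25.72 kt → 24 h equivalent = 25.72 × 24/24 ≈ 25.72 kt.
26 kt < 30 kt ⇒ not rapid intensification.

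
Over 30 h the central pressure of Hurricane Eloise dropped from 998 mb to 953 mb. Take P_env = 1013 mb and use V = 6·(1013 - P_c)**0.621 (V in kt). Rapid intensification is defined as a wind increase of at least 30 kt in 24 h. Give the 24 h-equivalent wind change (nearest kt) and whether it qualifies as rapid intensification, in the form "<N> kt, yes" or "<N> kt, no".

35 kt, yes

V₁: ΔP = 15, V ≈ 6 × 15^0.621 ≈ 32.25 kt.
V₂: ΔP = 60, V ≈ 6 × 60^0.621 ≈ 76.28 kt.
ΔV over 30 h = 44.03 kt → 24 h equivalent = 44.03 × 24/30 ≈ 35.22 kt.
35 kt ≥ 30 kt ⇒ rapid intensification.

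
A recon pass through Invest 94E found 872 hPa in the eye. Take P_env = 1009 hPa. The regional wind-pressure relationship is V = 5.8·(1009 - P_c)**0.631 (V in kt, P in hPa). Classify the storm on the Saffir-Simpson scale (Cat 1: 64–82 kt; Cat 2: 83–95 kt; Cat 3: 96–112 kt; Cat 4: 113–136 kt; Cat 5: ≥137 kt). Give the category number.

ΔP = 1009 − 872 = 137 hPa.
V ≈ 5.8 × 137^0.631 = 5.8 × 22.30 ≈ 129 kt.
129 kt falls in the Category 4 band.

4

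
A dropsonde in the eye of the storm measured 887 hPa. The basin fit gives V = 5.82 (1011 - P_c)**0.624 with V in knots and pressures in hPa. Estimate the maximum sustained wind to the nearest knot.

118 kt

ΔP = 1011 − 887 = 124 hPa.
124^0.624 ≈ 20.244.
V ≈ 5.82 × 20.244 ≈ 117.8 kt.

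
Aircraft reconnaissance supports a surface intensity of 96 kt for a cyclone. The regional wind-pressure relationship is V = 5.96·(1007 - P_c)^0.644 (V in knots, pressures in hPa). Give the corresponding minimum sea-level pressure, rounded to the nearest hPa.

932 hPa

ΔP = (V / 5.96)^(1/0.644) = (96/5.96)^1.553.
96/5.96 = 16.107; 16.107^1.553 ≈ 74.86 hPa.
P_c = 1007 − 74.86 = 932.14 ≈ 932 hPa.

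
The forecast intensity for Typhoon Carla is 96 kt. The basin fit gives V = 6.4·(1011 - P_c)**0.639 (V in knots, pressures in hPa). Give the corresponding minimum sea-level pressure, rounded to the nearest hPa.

942 hPa

ΔP = (V / 6.4)^(1/0.639) = (96/6.4)^1.565.
96/6.4 = 15.000; 15.000^1.565 ≈ 69.27 hPa.
P_c = 1011 − 69.27 = 941.73 ≈ 942 hPa.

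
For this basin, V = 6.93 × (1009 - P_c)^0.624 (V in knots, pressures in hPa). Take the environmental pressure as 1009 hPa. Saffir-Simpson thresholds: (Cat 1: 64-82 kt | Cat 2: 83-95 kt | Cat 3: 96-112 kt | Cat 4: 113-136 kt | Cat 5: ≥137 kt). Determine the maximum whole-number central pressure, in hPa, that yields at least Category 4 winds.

Category 4 begins at V = 113 kt.
Required ΔP = (113/6.93)^(1/0.624) = 16.306^1.603 ≈ 87.67 hPa.
P_c ≤ 1009 − 87.67 = 921.33, so the highest integer P_c is 921 hPa.

921 hPa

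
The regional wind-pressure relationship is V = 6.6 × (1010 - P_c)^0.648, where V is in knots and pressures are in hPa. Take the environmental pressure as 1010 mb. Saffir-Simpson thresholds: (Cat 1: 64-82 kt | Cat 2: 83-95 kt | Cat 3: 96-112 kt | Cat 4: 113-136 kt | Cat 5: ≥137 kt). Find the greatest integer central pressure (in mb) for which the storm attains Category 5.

902 mb

Category 5 begins at V = 137 kt.
Required ΔP = (137/6.6)^(1/0.648) = 20.758^1.543 ≈ 107.82 mb.
P_c ≤ 1010 − 107.82 = 902.18, so the highest integer P_c is 902 mb.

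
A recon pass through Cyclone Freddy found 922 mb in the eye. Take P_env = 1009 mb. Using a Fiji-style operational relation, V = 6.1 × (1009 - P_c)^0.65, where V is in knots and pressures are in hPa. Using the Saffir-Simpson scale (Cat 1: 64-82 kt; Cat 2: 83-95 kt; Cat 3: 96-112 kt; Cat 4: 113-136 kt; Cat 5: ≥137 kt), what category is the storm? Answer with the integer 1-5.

3

ΔP = 1009 − 922 = 87 mb.
V ≈ 6.1 × 87^0.65 = 6.1 × 18.23 ≈ 111 kt.
111 kt falls in the Category 3 band.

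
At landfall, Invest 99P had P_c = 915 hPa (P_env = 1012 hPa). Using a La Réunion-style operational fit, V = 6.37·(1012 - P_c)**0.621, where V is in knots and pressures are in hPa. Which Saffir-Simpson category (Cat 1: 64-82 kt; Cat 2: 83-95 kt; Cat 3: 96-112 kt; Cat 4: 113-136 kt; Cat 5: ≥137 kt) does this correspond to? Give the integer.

ΔP = 1012 − 915 = 97 hPa.
V ≈ 6.37 × 97^0.621 = 6.37 × 17.13 ≈ 109 kt.
109 kt falls in the Category 3 band.

3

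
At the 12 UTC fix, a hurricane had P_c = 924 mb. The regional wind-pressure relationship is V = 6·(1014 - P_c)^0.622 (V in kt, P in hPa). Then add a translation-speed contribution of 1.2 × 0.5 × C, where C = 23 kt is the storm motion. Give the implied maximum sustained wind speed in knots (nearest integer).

ΔP = 1014 − 924 = 90 mb.
90^0.622 ≈ 16.426.
V ≈ 6 × 16.426 ≈ 98.6 kt.
Translation term: 1.2 × 0.5 × 23 = 13.8 kt.
Corrected V ≈ 112.4 kt → 112 kt.

112 kt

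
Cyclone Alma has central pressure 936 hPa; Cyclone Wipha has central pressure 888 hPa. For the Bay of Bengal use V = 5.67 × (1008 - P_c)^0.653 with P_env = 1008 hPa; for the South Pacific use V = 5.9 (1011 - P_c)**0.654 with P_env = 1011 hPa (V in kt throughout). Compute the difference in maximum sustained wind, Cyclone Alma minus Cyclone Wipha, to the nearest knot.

Cyclone Alma: ΔP = 72; V ≈ 5.67 × 72^0.653 ≈ 92.56 kt.
Cyclone Wipha: ΔP = 123; V ≈ 5.9 × 123^0.654 ≈ 137.29 kt.
Difference ≈ 92.56 − 137.29 = -44.73 → -45 kt.

-45 kt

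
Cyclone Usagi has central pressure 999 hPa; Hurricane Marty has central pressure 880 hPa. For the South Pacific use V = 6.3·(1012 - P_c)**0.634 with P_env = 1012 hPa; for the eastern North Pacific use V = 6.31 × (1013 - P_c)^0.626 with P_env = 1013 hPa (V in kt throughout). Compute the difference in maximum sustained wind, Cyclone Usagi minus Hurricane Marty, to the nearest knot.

Cyclone Usagi: ΔP = 13; V ≈ 6.3 × 13^0.634 ≈ 32.03 kt.
Hurricane Marty: ΔP = 133; V ≈ 6.31 × 133^0.626 ≈ 134.76 kt.
Difference ≈ 32.03 − 134.76 = -102.73 → -103 kt.

-103 kt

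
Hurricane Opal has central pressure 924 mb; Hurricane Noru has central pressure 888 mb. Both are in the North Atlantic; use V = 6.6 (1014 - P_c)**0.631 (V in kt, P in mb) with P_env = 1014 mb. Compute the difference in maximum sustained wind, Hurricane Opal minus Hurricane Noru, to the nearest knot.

Hurricane Opal: ΔP = 90; V ≈ 6.6 × 90^0.631 ≈ 112.89 kt.
Hurricane Noru: ΔP = 126; V ≈ 6.6 × 126^0.631 ≈ 139.60 kt.
Difference ≈ 112.89 − 139.60 = -26.71 → -27 kt.

-27 kt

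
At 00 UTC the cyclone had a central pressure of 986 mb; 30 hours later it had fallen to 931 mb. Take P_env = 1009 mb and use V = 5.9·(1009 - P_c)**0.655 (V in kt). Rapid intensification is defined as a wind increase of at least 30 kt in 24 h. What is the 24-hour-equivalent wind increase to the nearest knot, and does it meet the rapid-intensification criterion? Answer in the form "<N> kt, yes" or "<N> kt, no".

V₁: ΔP = 23, V ≈ 5.9 × 23^0.655 ≈ 46.00 kt.
V₂: ΔP = 78, V ≈ 5.9 × 78^0.655 ≈ 102.37 kt.
ΔV over 30 h = 56.37 kt → 24 h equivalent = 56.37 × 24/30 ≈ 45.10 kt.
45 kt ≥ 30 kt ⇒ rapid intensification.

45 kt, yes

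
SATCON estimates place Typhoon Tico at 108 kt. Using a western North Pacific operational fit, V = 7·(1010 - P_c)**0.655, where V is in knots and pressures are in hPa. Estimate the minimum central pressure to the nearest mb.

ΔP = (V / 7)^(1/0.655) = (108/7)^1.527.
108/7 = 15.429; 15.429^1.527 ≈ 65.20 mb.
P_c = 1010 − 65.20 = 944.80 ≈ 945 mb.

945 mb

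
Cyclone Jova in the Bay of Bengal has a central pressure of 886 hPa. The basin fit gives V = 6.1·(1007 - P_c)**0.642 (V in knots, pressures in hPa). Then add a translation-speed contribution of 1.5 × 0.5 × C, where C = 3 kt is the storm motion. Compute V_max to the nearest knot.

135 kt

ΔP = 1007 − 886 = 121 hPa.
121^0.642 ≈ 21.734.
V ≈ 6.1 × 21.734 ≈ 132.6 kt.
Translation term: 1.5 × 0.5 × 3 = 2.25 kt.
Corrected V ≈ 134.85 kt → 135 kt.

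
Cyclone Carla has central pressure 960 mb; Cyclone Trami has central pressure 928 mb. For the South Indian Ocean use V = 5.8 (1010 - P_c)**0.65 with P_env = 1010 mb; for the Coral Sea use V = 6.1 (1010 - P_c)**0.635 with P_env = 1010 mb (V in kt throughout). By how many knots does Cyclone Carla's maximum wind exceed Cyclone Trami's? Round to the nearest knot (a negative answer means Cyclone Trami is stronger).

Cyclone Carla: ΔP = 50; V ≈ 5.8 × 50^0.65 ≈ 73.75 kt.
Cyclone Trami: ΔP = 82; V ≈ 6.1 × 82^0.635 ≈ 100.14 kt.
Difference ≈ 73.75 − 100.14 = -26.39 → -26 kt.

-26 kt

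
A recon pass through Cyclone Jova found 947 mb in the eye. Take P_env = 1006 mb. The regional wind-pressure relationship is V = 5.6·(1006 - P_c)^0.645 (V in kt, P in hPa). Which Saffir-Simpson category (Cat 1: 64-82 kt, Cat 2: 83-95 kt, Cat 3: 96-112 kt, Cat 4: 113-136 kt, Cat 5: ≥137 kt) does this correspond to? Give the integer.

1

ΔP = 1006 − 947 = 59 mb.
V ≈ 5.6 × 59^0.645 = 5.6 × 13.87 ≈ 78 kt.
78 kt falls in the Category 1 band.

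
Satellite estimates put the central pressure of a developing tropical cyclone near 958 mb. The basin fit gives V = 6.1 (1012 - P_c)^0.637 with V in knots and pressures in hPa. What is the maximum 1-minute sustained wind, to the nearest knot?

ΔP = 1012 − 958 = 54 mb.
54^0.637 ≈ 12.692.
V ≈ 6.1 × 12.692 ≈ 77.4 kt.

77 kt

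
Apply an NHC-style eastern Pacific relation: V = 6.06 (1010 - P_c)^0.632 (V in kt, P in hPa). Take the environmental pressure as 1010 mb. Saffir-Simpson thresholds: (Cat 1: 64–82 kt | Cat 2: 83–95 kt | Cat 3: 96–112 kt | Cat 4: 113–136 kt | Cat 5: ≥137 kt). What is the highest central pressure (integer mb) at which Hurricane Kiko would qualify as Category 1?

968 mb

Category 1 begins at V = 64 kt.
Required ΔP = (64/6.06)^(1/0.632) = 10.561^1.582 ≈ 41.67 mb.
P_c ≤ 1010 − 41.67 = 968.33, so the highest integer P_c is 968 mb.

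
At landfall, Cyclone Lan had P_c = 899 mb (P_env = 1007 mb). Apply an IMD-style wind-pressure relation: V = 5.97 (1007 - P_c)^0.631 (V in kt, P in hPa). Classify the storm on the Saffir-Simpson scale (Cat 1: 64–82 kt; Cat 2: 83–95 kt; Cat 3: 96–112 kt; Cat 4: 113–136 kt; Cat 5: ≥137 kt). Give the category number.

4

ΔP = 1007 − 899 = 108 mb.
V ≈ 5.97 × 108^0.631 = 5.97 × 19.19 ≈ 115 kt.
115 kt falls in the Category 4 band.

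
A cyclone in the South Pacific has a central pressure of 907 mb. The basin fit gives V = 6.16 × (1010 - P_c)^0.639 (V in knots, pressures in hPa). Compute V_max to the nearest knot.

119 kt

ΔP = 1010 − 907 = 103 mb.
103^0.639 ≈ 19.329.
V ≈ 6.16 × 19.329 ≈ 119.1 kt.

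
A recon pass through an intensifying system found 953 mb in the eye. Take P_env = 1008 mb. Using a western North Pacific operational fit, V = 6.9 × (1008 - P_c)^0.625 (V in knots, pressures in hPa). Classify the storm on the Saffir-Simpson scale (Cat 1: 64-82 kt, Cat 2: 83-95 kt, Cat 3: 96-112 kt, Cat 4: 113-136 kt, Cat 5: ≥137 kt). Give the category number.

2

ΔP = 1008 − 953 = 55 mb.
V ≈ 6.9 × 55^0.625 = 6.9 × 12.24 ≈ 84 kt.
84 kt falls in the Category 2 band.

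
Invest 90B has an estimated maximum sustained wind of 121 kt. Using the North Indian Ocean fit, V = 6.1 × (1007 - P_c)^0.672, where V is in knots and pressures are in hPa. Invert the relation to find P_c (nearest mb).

ΔP = (V / 6.1)^(1/0.672) = (121/6.1)^1.488.
121/6.1 = 19.836; 19.836^1.488 ≈ 85.26 mb.
P_c = 1007 − 85.26 = 921.74 ≈ 922 mb.

922 mb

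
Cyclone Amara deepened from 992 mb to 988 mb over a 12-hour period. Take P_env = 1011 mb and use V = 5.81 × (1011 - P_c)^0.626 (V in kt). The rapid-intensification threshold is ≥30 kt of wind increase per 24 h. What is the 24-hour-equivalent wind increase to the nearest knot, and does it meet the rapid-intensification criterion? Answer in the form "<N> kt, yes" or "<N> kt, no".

9 kt, no

V₁: ΔP = 19, V ≈ 5.81 × 19^0.626 ≈ 36.70 kt.
V₂: ΔP = 23, V ≈ 5.81 × 23^0.626 ≈ 41.36 kt.
ΔV over 12 h = 4.66 kt → 24 h equivalent = 4.66 × 24/12 ≈ 9.32 kt.
9 kt < 30 kt ⇒ not rapid intensification.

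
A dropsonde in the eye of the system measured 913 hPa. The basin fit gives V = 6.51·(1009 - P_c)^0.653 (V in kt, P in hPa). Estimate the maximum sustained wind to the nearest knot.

ΔP = 1009 − 913 = 96 hPa.
96^0.653 ≈ 19.698.
V ≈ 6.51 × 19.698 ≈ 128.2 kt.

128 kt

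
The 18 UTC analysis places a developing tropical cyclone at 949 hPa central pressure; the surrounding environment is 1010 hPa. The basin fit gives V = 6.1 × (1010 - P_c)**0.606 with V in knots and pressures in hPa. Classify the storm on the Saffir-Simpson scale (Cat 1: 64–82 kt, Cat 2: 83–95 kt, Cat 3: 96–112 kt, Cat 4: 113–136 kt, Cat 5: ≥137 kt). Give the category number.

1

ΔP = 1010 − 949 = 61 hPa.
V ≈ 6.1 × 61^0.606 = 6.1 × 12.08 ≈ 74 kt.
74 kt falls in the Category 1 band.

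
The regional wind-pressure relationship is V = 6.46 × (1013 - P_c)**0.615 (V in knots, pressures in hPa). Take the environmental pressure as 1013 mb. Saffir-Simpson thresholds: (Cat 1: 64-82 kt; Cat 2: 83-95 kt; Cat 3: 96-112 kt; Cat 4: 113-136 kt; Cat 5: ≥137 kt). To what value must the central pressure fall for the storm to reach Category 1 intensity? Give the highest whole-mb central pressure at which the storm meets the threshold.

971 mb

Category 1 begins at V = 64 kt.
Required ΔP = (64/6.46)^(1/0.615) = 9.907^1.626 ≈ 41.63 mb.
P_c ≤ 1013 − 41.63 = 971.37, so the highest integer P_c is 971 mb.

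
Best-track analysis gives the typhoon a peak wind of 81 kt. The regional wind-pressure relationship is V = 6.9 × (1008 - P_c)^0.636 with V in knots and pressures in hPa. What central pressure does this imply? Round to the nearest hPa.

ΔP = (V / 6.9)^(1/0.636) = (81/6.9)^1.572.
81/6.9 = 11.739; 11.739^1.572 ≈ 48.06 hPa.
P_c = 1008 − 48.06 = 959.94 ≈ 960 hPa.

960 hPa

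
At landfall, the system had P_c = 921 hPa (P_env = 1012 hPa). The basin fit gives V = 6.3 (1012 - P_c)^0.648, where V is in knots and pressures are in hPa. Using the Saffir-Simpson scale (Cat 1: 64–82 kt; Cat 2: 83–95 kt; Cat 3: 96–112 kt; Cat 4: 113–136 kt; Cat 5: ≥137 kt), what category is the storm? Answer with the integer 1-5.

ΔP = 1012 − 921 = 91 hPa.
V ≈ 6.3 × 91^0.648 = 6.3 × 18.60 ≈ 117 kt.
117 kt falls in the Category 4 band.

4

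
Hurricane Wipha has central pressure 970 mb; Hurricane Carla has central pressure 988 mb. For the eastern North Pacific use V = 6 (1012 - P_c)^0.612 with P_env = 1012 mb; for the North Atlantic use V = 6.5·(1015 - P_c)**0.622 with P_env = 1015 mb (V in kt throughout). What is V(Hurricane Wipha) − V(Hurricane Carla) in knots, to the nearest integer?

9 kt

Hurricane Wipha: ΔP = 42; V ≈ 6 × 42^0.612 ≈ 59.10 kt.
Hurricane Carla: ΔP = 27; V ≈ 6.5 × 27^0.622 ≈ 50.49 kt.
Difference ≈ 59.10 − 50.49 = 8.61 → 9 kt.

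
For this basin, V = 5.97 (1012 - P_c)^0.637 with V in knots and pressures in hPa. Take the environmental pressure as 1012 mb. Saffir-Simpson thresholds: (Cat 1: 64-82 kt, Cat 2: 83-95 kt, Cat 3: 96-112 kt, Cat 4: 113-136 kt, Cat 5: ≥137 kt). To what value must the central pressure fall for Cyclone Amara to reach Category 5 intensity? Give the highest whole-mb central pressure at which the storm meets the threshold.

Category 5 begins at V = 137 kt.
Required ΔP = (137/5.97)^(1/0.637) = 22.948^1.570 ≈ 136.83 mb.
P_c ≤ 1012 − 136.83 = 875.17, so the highest integer P_c is 875 mb.

875 mb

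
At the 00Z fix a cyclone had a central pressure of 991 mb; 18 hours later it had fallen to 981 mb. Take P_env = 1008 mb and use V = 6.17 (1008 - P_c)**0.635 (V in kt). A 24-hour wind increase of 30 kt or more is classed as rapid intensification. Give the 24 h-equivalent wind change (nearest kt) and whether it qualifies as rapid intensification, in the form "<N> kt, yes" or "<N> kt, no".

17 kt, no

V₁: ΔP = 17, V ≈ 6.17 × 17^0.635 ≈ 37.29 kt.
V₂: ΔP = 27, V ≈ 6.17 × 27^0.635 ≈ 50.03 kt.
ΔV over 18 h = 12.74 kt → 24 h equivalent = 12.74 × 24/18 ≈ 16.99 kt.
17 kt < 30 kt ⇒ not rapid intensification.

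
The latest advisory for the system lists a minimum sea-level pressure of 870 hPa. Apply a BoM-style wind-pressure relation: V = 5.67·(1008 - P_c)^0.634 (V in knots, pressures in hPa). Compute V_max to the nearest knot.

129 kt

ΔP = 1008 − 870 = 138 hPa.
138^0.634 ≈ 22.734.
V ≈ 5.67 × 22.734 ≈ 128.9 kt.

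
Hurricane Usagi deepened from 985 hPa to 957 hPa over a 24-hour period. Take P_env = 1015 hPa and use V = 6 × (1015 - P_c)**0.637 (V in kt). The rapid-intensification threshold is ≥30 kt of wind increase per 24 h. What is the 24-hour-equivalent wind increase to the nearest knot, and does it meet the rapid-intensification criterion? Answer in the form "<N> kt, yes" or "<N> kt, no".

V₁: ΔP = 30, V ≈ 6 × 30^0.637 ≈ 52.37 kt.
V₂: ΔP = 58, V ≈ 6 × 58^0.637 ≈ 79.70 kt.
ΔV over 24 h = 27.33 kt → 24 h equivalent = 27.33 × 24/24 ≈ 27.33 kt.
27 kt < 30 kt ⇒ not rapid intensification.

27 kt, no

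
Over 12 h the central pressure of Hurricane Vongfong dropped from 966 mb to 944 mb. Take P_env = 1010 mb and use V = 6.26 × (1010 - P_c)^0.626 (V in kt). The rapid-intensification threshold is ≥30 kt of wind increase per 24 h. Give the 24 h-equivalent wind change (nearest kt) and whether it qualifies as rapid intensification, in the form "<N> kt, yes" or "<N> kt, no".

39 kt, yes

V₁: ΔP = 44, V ≈ 6.26 × 44^0.626 ≈ 66.89 kt.
V₂: ΔP = 66, V ≈ 6.26 × 66^0.626 ≈ 86.22 kt.
ΔV over 12 h = 19.33 kt → 24 h equivalent = 19.33 × 24/12 ≈ 38.66 kt.
39 kt ≥ 30 kt ⇒ rapid intensification.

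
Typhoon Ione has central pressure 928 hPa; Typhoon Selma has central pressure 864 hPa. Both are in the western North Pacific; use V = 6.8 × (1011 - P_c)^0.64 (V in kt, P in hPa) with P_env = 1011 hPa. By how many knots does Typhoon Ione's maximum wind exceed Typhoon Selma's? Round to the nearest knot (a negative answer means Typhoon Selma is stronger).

-51 kt

Typhoon Ione: ΔP = 83; V ≈ 6.8 × 83^0.64 ≈ 115.01 kt.
Typhoon Selma: ΔP = 147; V ≈ 6.8 × 147^0.64 ≈ 165.80 kt.
Difference ≈ 115.01 − 165.80 = -50.79 → -51 kt.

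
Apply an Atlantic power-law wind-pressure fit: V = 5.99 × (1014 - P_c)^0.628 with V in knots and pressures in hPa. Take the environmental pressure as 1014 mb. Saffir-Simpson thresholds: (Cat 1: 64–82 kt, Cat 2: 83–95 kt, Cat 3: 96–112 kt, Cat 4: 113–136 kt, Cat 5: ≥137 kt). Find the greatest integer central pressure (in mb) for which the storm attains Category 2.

Category 2 begins at V = 83 kt.
Required ΔP = (83/5.99)^(1/0.628) = 13.856^1.592 ≈ 65.75 mb.
P_c ≤ 1014 − 65.75 = 948.25, so the highest integer P_c is 948 mb.

948 mb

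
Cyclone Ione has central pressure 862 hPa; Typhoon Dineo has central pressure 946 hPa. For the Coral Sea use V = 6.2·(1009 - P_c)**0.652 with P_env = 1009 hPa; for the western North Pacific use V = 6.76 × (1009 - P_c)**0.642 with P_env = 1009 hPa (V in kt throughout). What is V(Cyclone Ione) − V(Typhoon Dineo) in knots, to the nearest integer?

Cyclone Ione: ΔP = 147; V ≈ 6.2 × 147^0.652 ≈ 160.50 kt.
Typhoon Dineo: ΔP = 63; V ≈ 6.76 × 63^0.642 ≈ 96.63 kt.
Difference ≈ 160.50 − 96.63 = 63.87 → 64 kt.

64 kt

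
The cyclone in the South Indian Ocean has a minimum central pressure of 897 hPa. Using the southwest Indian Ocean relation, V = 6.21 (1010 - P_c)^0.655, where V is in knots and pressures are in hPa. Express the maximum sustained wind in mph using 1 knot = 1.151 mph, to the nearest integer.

158 mph

ΔP = 1010 − 897 = 113 hPa.
V ≈ 6.21 × 113^0.655 = 6.21 × 22.119 ≈ 137.359 kt.
137.359 × 1.151 ≈ 158.10 mph → 158 mph.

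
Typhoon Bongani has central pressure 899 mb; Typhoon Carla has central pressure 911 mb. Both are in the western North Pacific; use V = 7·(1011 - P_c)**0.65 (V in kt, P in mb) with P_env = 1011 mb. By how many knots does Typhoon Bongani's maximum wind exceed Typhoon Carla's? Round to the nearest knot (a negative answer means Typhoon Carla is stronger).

Typhoon Bongani: ΔP = 112; V ≈ 7 × 112^0.65 ≈ 150.35 kt.
Typhoon Carla: ΔP = 100; V ≈ 7 × 100^0.65 ≈ 139.67 kt.
Difference ≈ 150.35 − 139.67 = 10.68 → 11 kt.

11 kt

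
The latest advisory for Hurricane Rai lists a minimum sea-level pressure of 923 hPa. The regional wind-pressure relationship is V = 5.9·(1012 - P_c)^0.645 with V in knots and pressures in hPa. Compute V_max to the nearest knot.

ΔP = 1012 − 923 = 89 hPa.
89^0.645 ≈ 18.087.
V ≈ 5.9 × 18.087 ≈ 106.7 kt.

107 kt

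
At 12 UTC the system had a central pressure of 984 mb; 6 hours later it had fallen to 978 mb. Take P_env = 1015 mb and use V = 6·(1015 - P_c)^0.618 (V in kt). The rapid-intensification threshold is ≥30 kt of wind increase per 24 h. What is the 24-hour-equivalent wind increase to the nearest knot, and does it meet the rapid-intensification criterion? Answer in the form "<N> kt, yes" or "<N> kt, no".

23 kt, no

V₁: ΔP = 31, V ≈ 6 × 31^0.618 ≈ 50.10 kt.
V₂: ΔP = 37, V ≈ 6 × 37^0.618 ≈ 55.89 kt.
ΔV over 6 h = 5.79 kt → 24 h equivalent = 5.79 × 24/6 ≈ 23.16 kt.
23 kt < 30 kt ⇒ not rapid intensification.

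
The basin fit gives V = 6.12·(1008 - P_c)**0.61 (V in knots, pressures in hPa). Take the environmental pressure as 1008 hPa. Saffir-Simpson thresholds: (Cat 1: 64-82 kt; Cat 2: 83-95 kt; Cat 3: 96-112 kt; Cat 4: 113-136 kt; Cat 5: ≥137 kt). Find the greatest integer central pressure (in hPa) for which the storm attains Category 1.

Category 1 begins at V = 64 kt.
Required ΔP = (64/6.12)^(1/0.61) = 10.458^1.639 ≈ 46.90 hPa.
P_c ≤ 1008 − 46.90 = 961.10, so the highest integer P_c is 961 hPa.

961 hPa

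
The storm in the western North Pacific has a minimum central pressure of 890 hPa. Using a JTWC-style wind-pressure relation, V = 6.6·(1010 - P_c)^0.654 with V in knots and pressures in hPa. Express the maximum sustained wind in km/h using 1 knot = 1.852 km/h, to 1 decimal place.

ΔP = 1010 − 890 = 120 hPa.
V ≈ 6.6 × 120^0.654 = 6.6 × 22.897 ≈ 151.122 kt.
151.122 × 1.852 ≈ 279.88 km/h → 279.9 km/h.

279.9 km/h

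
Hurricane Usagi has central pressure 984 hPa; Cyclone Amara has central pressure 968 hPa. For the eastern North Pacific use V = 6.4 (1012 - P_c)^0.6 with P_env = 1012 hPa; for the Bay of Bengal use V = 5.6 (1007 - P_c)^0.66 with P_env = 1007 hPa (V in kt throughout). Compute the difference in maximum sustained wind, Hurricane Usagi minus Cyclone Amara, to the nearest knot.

-16 kt

Hurricane Usagi: ΔP = 28; V ≈ 6.4 × 28^0.6 ≈ 47.26 kt.
Cyclone Amara: ΔP = 39; V ≈ 5.6 × 39^0.66 ≈ 62.85 kt.
Difference ≈ 47.26 − 62.85 = -15.59 → -16 kt.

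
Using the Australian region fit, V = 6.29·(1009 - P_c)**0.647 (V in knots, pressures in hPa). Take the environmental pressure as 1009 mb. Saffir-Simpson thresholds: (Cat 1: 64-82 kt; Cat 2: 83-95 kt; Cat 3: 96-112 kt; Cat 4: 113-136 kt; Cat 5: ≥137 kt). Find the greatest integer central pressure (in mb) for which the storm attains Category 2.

955 mb

Category 2 begins at V = 83 kt.
Required ΔP = (83/6.29)^(1/0.647) = 13.196^1.546 ≈ 53.92 mb.
P_c ≤ 1009 − 53.92 = 955.08, so the highest integer P_c is 955 mb.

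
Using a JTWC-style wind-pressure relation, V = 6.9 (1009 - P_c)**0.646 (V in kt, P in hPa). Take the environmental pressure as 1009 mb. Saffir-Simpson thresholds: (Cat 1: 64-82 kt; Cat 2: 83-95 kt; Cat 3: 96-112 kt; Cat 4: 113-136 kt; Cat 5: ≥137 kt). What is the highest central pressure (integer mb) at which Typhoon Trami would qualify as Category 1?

Category 1 begins at V = 64 kt.
Required ΔP = (64/6.9)^(1/0.646) = 9.275^1.548 ≈ 31.44 mb.
P_c ≤ 1009 − 31.44 = 977.56, so the highest integer P_c is 977 mb.

977 mb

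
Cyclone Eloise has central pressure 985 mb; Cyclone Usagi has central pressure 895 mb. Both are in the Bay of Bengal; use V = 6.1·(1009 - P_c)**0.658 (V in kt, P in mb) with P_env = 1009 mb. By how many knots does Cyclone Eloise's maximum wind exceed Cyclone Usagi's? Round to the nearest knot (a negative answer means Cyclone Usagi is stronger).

Cyclone Eloise: ΔP = 24; V ≈ 6.1 × 24^0.658 ≈ 49.38 kt.
Cyclone Usagi: ΔP = 114; V ≈ 6.1 × 114^0.658 ≈ 137.65 kt.
Difference ≈ 49.38 − 137.65 = -88.27 → -88 kt.

-88 kt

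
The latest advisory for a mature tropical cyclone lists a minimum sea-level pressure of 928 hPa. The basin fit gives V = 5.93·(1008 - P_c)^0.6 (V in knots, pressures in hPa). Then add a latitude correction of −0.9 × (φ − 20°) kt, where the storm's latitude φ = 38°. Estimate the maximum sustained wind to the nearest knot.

66 kt

ΔP = 1008 − 928 = 80 hPa.
80^0.6 ≈ 13.863.
V ≈ 5.93 × 13.863 ≈ 82.2 kt.
Latitude correction: −0.9 × (38 − 20) = -16.2 kt.
Corrected V ≈ 66 kt → 66 kt.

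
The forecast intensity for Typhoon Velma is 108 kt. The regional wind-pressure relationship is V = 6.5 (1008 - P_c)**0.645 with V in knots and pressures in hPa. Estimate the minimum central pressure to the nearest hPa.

ΔP = (V / 6.5)^(1/0.645) = (108/6.5)^1.550.
108/6.5 = 16.615; 16.615^1.550 ≈ 78.03 hPa.
P_c = 1008 − 78.03 = 929.97 ≈ 930 hPa.

930 hPa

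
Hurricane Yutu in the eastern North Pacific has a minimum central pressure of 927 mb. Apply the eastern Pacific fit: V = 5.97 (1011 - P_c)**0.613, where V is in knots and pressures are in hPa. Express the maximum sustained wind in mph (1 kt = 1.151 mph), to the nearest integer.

ΔP = 1011 − 927 = 84 mb.
V ≈ 5.97 × 84^0.613 = 5.97 × 15.121 ≈ 90.273 kt.
90.273 × 1.151 ≈ 103.90 mph → 104 mph.

104 mph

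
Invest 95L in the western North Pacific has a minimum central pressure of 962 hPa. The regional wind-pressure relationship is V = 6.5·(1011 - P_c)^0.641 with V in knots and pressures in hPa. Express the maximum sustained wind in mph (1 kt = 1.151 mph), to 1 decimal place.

90.7 mph

ΔP = 1011 − 962 = 49 hPa.
V ≈ 6.5 × 49^0.641 = 6.5 × 12.118 ≈ 78.764 kt.
78.764 × 1.151 ≈ 90.66 mph → 90.7 mph.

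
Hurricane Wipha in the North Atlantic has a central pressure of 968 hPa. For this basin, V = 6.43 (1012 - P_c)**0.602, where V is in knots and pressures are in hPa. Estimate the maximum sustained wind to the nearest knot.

63 kt

ΔP = 1012 − 968 = 44 hPa.
44^0.602 ≈ 9.758.
V ≈ 6.43 × 9.758 ≈ 62.7 kt.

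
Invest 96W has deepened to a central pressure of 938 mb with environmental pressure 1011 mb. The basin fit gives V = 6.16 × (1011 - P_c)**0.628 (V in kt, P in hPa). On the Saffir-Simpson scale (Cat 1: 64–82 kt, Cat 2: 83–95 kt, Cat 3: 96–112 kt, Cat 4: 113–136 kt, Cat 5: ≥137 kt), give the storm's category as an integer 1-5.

2

ΔP = 1011 − 938 = 73 mb.
V ≈ 6.16 × 73^0.628 = 6.16 × 14.80 ≈ 91 kt.
91 kt falls in the Category 2 band.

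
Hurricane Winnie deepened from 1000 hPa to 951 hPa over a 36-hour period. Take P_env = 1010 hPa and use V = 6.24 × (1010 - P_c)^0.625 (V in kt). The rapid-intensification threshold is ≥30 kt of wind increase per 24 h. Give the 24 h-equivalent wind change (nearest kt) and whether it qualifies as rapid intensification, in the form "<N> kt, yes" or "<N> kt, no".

V₁: ΔP = 10, V ≈ 6.24 × 10^0.625 ≈ 26.31 kt.
V₂: ΔP = 59, V ≈ 6.24 × 59^0.625 ≈ 79.79 kt.
ΔV over 36 h = 53.48 kt → 24 h equivalent = 53.48 × 24/36 ≈ 35.65 kt.
36 kt ≥ 30 kt ⇒ rapid intensification.

36 kt, yes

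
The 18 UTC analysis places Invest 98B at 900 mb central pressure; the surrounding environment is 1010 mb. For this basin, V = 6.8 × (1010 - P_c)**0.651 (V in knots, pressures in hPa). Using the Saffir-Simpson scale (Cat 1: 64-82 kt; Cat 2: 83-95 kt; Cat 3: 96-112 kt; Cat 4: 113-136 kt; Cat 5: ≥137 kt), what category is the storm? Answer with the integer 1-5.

ΔP = 1010 − 900 = 110 mb.
V ≈ 6.8 × 110^0.651 = 6.8 × 21.33 ≈ 145 kt.
145 kt falls in the Category 5 band.

5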